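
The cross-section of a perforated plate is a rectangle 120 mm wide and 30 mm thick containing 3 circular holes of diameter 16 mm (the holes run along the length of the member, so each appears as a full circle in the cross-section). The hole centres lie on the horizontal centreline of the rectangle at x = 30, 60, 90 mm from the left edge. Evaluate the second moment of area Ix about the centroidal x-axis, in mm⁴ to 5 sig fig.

Decompose the section into non-overlapping parts with the origin at the bottom-left of its bounding rectangle.
Plate: 120 × 30, A = 3 600 mm², y = 15 mm, Ī = 270 000 mm⁴.
Hole 1 (subtracted): ⌀16, A = 201.0619 mm², y = 15 mm, Ī = 3216.991 mm⁴.
Hole 2 (subtracted): ⌀16, A = 201.0619 mm², y = 15 mm, Ī = 3216.991 mm⁴.
Hole 3 (subtracted): ⌀16, A = 201.0619 mm², y = 15 mm, Ī = 3216.991 mm⁴.
By symmetry the centroid is at mid-height, ȳ = 15 mm.
All pieces are centred on the centroidal x-axis, so I = ΣĪ (holes subtracted) = 260 349 mm⁴.

Ix ≈ 2.6035 × 10⁵ mm⁴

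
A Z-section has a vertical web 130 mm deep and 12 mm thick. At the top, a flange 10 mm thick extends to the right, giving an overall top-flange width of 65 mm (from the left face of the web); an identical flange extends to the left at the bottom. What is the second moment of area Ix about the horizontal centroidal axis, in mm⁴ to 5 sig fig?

Split into non-overlapping primitives; take the origin at the lower-left of the bounding box.
Web: 12 × 130, A = 1 560 mm², y = 65 mm, Ī = 2 197 000 mm⁴.
Top flange (beyond web): 53 × 10, A = 530 mm², y = 125 mm, Ī = 4416.667 mm⁴.
Bottom flange (beyond web): 53 × 10, A = 530 mm², y = 5 mm, Ī = 4416.667 mm⁴.
Centroid: ȳ = ΣA·y / ΣA = 65 mm.
Transfer each piece to the horizontal centroidal axis using Ī + A·d² with d = y − 65:
  web: d = 0 mm → contributes +2 197 000 mm⁴
  top flange (beyond web): d = 60 mm → contributes +1 912 417 mm⁴
  bottom flange (beyond web): d = -60 mm → contributes +1 912 417 mm⁴
Total I = 6 021 833 mm⁴.

Ix ≈ 6.0218 × 10⁶ mm⁴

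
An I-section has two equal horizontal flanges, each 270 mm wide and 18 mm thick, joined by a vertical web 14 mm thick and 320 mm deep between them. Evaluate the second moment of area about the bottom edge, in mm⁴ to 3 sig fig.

I_base ≈ 7.66 × 10⁸ mm⁴

Split into non-overlapping primitives; take the origin at the lower-left of the bounding box.
Bottom flange: 270 × 18, A = 4 860 mm², y = 9 mm, Ī = 131 220 mm⁴.
Web: 14 × 320, A = 4 480 mm², y = 178 mm, Ī = 38 229 333 mm⁴.
Top flange: 270 × 18, A = 4 860 mm², y = 347 mm, Ī = 131 220 mm⁴.
Transfer each piece to a horizontal axis along the bottom face using Ī + A·d² with d = y − 0:
  bottom flange: d = 9 mm → contributes +524 880 mm⁴
  web: d = 178 mm → contributes +180 173 653 mm⁴
  top flange: d = 347 mm → contributes +585 318 960 mm⁴
Total I = 766 017 493 mm⁴.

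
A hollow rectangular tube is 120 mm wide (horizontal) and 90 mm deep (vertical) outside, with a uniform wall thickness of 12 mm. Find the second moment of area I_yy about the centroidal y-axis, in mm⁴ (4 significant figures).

I_yy ≈ 8.094 × 10⁶ mm⁴

Split into non-overlapping primitives; take the origin at the lower-left of the bounding box.
Outer rectangle: 120 × 90, A = 10 800 mm², x = 60 mm, Ī = 12 960 000 mm⁴.
Inner void (subtracted): 96 × 66, A = 6 336 mm², x = 60 mm, Ī = 4 866 048 mm⁴.
By symmetry the centroid is at mid-width, x̄ = 60 mm.
All pieces are centred on the centroidal y-axis, so I = ΣĪ (holes subtracted) = 8 093 952 mm⁴.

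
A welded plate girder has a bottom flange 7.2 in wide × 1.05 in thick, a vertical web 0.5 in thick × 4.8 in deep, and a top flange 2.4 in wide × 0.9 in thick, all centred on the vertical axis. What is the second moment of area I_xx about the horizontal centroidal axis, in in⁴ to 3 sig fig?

Decompose the section into non-overlapping parts with the origin at the bottom-left of its bounding rectangle.
Bottom plate: 7.2 × 1.05, A = 7.56 in², y = 0.525 in, Ī = 0.69458 in⁴.
Web plate: 0.5 × 4.8, A = 2.4 in², y = 3.45 in, Ī = 4.608 in⁴.
Top plate: 2.4 × 0.9, A = 2.16 in², y = 6.3 in, Ī = 0.1458 in⁴.
Centroid: ȳ = ΣA·y / ΣA = 2.1334 in.
Transfer each piece to the horizontal centroidal axis using Ī + A·d² with d = y − 2.1334:
  bottom plate: d = -1.6084 in → contributes +20.252 in⁴
  web plate: d = 1.3166 in → contributes +8.7681 in⁴
  top plate: d = 4.1666 in → contributes +37.644 in⁴
Total I = 66.665 in⁴.

I_xx ≈ 66.7 in⁴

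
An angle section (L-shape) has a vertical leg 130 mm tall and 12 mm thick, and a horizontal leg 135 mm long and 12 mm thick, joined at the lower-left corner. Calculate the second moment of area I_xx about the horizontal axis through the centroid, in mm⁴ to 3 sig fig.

I_xx ≈ 4.85 × 10⁶ mm⁴

Treat the section as a set of non-overlapping primitives; coordinates are from the bounding-box lower-left.
Vertical leg: 12 × 130, A = 1 560 mm², y = 65 mm, Ī = 2 197 000 mm⁴.
Horizontal leg (remainder): 123 × 12, A = 1 476 mm², y = 6 mm, Ī = 17 712 mm⁴.
Centroid: ȳ = ΣA·y / ΣA = 36.316 mm.
Transfer each piece to the horizontal axis through the centroid using Ī + A·d² with d = y − 36.316:
  vertical leg: d = 28.684 mm → contributes +3 480 506 mm⁴
  horizontal leg (remainder): d = -30.316 mm → contributes +1 374 263 mm⁴
Total I = 4 854 768 mm⁴.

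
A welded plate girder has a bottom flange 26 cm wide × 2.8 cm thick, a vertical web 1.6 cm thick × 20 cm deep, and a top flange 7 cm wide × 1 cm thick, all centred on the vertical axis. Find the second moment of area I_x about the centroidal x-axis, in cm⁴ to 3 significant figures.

I_x ≈ 6230 cm⁴

Split into non-overlapping primitives; take the origin at the lower-left of the bounding box.
Bottom plate: 26 × 2.8, A = 72.8 cm², y = 1.4 cm, Ī = 47.563 cm⁴.
Web plate: 1.6 × 20, A = 32 cm², y = 12.8 cm, Ī = 1066.7 cm⁴.
Top plate: 7 × 1, A = 7 cm², y = 23.3 cm, Ī = 0.58333 cm⁴.
Centroid: ȳ = ΣA·y / ΣA = 6.0342 cm.
Transfer each piece to the centroidal x-axis using Ī + A·d² with d = y − 6.0342:
  bottom plate: d = -4.6342 cm → contributes +1 611 cm⁴
  web plate: d = 6.7658 cm → contributes +2531.5 cm⁴
  top plate: d = 17.266 cm → contributes +2087.3 cm⁴
Total I = 6229.8 cm⁴.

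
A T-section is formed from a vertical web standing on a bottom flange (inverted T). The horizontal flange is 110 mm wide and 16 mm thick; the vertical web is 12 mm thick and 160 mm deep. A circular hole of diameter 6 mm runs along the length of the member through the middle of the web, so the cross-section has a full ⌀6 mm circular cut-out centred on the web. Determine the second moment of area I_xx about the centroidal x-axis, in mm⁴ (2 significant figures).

Decompose the section into non-overlapping parts with the origin at the bottom-left of its bounding rectangle.
Flange: 110 × 16, A = 1 760 mm², y = 8 mm, Ī = 37 547 mm⁴.
Web: 12 × 160, A = 1 920 mm², y = 96 mm, Ī = 4 096 000 mm⁴.
Hole (subtracted): ⌀6, A = 28.27 mm², y = 96 mm, Ī = 63.62 mm⁴.
Centroid: ȳ = ΣA·y / ΣA = 53.59 mm.
Transfer each piece to the centroidal x-axis using Ī + A·d² with d = y − 53.59:
  flange: d = -45.59 mm → contributes +3 695 162 mm⁴
  web: d = 42.41 mm → contributes +7 549 788 mm⁴
  hole: d = 42.41 mm → contributes −50 925 mm⁴
Total I = 11 194 025 mm⁴.

I_xx ≈ 1.1 × 10⁷ mm⁴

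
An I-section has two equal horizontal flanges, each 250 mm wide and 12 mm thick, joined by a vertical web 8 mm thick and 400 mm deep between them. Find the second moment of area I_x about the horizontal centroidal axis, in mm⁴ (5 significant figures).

I_x ≈ 2.9735 × 10⁸ mm⁴

Break the section into simple shapes (no overlaps), measuring from the bottom-left corner of the bounding box.
Bottom flange: 250 × 12, A = 3 000 mm², y = 6 mm, Ī = 36 000 mm⁴.
Web: 8 × 400, A = 3 200 mm², y = 212 mm, Ī = 42 666 667 mm⁴.
Top flange: 250 × 12, A = 3 000 mm², y = 418 mm, Ī = 36 000 mm⁴.
By symmetry the centroid is at mid-height, ȳ = 212 mm.
Transfer each piece to the horizontal centroidal axis using Ī + A·d² with d = y − 212:
  bottom flange: d = -206 mm → contributes +127 344 000 mm⁴
  web: d = 0 mm → contributes +42 666 667 mm⁴
  top flange: d = 206 mm → contributes +127 344 000 mm⁴
Total I = 297 354 667 mm⁴.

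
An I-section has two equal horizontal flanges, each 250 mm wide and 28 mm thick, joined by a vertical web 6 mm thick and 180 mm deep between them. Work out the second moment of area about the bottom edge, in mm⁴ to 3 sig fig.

I_base ≈ 3.65 × 10⁸ mm⁴

Break the section into simple shapes (no overlaps), measuring from the bottom-left corner of the bounding box.
Bottom flange: 250 × 28, A = 7 000 mm², y = 14 mm, Ī = 457 333 mm⁴.
Web: 6 × 180, A = 1 080 mm², y = 118 mm, Ī = 2 916 000 mm⁴.
Top flange: 250 × 28, A = 7 000 mm², y = 222 mm, Ī = 457 333 mm⁴.
Transfer each piece to the base of the section using Ī + A·d² with d = y − 0:
  bottom flange: d = 14 mm → contributes +1 829 333 mm⁴
  web: d = 118 mm → contributes +17 953 920 mm⁴
  top flange: d = 222 mm → contributes +345 445 333 mm⁴
Total I = 365 228 587 mm⁴.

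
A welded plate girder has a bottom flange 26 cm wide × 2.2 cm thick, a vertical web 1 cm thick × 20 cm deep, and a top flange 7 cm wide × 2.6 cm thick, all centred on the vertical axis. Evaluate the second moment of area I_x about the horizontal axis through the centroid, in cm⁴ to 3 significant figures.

I_x ≈ 8140 cm⁴

Split into non-overlapping primitives; take the origin at the lower-left of the bounding box.
Bottom plate: 26 × 2.2, A = 57.2 cm², y = 1.1 cm, Ī = 23.071 cm⁴.
Web plate: 1 × 20, A = 20 cm², y = 12.2 cm, Ī = 666.67 cm⁴.
Top plate: 7 × 2.6, A = 18.2 cm², y = 23.5 cm, Ī = 10.253 cm⁴.
Centroid: ȳ = ΣA·y / ΣA = 7.7004 cm.
Transfer each piece to the horizontal axis through the centroid using Ī + A·d² with d = y − 7.7004:
  bottom plate: d = -6.6004 cm → contributes +2 515 cm⁴
  web plate: d = 4.4996 cm → contributes +1071.6 cm⁴
  top plate: d = 15.8 cm → contributes +4553.5 cm⁴
Total I = 8140.1 cm⁴.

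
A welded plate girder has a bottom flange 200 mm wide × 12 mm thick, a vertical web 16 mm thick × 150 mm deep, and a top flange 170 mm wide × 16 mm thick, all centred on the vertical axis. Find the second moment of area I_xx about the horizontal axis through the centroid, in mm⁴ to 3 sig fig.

Split into non-overlapping primitives; take the origin at the lower-left of the bounding box.
Bottom plate: 200 × 12, A = 2 400 mm², y = 6 mm, Ī = 28 800 mm⁴.
Web plate: 16 × 150, A = 2 400 mm², y = 87 mm, Ī = 4 500 000 mm⁴.
Top plate: 170 × 16, A = 2 720 mm², y = 170 mm, Ī = 58 027 mm⁴.
Centroid: ȳ = ΣA·y / ΣA = 91.17 mm.
Transfer each piece to the horizontal axis through the centroid using Ī + A·d² with d = y − 91.17:
  bottom plate: d = -85.17 mm → contributes +17 438 316 mm⁴
  web plate: d = -4.1702 mm → contributes +4 541 738 mm⁴
  top plate: d = 78.83 mm → contributes +16 960 475 mm⁴
Total I = 38 940 529 mm⁴.

I_xx ≈ 3.89 × 10⁷ mm⁴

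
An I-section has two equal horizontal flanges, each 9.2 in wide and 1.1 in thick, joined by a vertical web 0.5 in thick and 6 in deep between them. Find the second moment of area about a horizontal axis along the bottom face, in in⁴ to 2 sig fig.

Treat the section as a set of non-overlapping primitives; coordinates are from the bounding-box lower-left.
Bottom flange: 9.2 × 1.1, A = 10.12 in², y = 0.55 in, Ī = 1.02 in⁴.
Web: 0.5 × 6, A = 3 in², y = 4.1 in, Ī = 9 in⁴.
Top flange: 9.2 × 1.1, A = 10.12 in², y = 7.65 in, Ī = 1.02 in⁴.
Transfer each piece to the bottom edge using Ī + A·d² with d = y − 0:
  bottom flange: d = 0.55 in → contributes +4.082 in⁴
  web: d = 4.1 in → contributes +59.43 in⁴
  top flange: d = 7.65 in → contributes +593.3 in⁴
Total I = 656.8 in⁴.

I_base ≈ 660 in⁴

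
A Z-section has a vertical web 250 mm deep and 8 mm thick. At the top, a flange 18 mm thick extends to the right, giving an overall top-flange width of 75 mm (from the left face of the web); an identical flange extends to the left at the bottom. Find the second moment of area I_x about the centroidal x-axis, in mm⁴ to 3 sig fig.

I_x ≈ 4.29 × 10⁷ mm⁴

Break the section into simple shapes (no overlaps), measuring from the bottom-left corner of the bounding box.
Web: 8 × 250, A = 2 000 mm², y = 125 mm, Ī = 10 416 667 mm⁴.
Top flange (beyond web): 67 × 18, A = 1 206 mm², y = 241 mm, Ī = 32 562 mm⁴.
Bottom flange (beyond web): 67 × 18, A = 1 206 mm², y = 9 mm, Ī = 32 562 mm⁴.
Centroid: ȳ = ΣA·y / ΣA = 125 mm.
Transfer each piece to the centroidal x-axis using Ī + A·d² with d = y − 125:
  web: d = 0 mm → contributes +10 416 667 mm⁴
  top flange (beyond web): d = 116 mm → contributes +16 260 498 mm⁴
  bottom flange (beyond web): d = -116 mm → contributes +16 260 498 mm⁴
Total I = 42 937 663 mm⁴.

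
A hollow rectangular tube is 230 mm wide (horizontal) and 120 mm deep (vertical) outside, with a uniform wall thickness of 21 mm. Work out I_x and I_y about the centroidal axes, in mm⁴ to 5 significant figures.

Split into non-overlapping primitives; take the origin at the lower-left of the bounding box.
Outer rectangle: 230 × 120, A = 27 600 mm², y = 60 mm, Ī = 33 120 000 mm⁴.
Inner void (subtracted): 188 × 78, A = 14 664 mm², y = 60 mm, Ī = 7 434 648 mm⁴.
By symmetry the centroid is at mid-height, ȳ = 60 mm.
All pieces are centred on the centroidal x-axis, so I = ΣĪ (holes subtracted) = 25 685 352 mm⁴.
Repeating about the centroidal y-axis gives I_y = 78 479 632 mm⁴.

I_x ≈ 2.5685 × 10⁷ mm⁴, I_y ≈ 7.8480 × 10⁷ mm⁴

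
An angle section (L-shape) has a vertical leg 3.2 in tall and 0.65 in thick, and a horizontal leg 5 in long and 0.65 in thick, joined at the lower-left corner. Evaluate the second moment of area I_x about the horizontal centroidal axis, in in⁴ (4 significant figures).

Split into non-overlapping primitives; take the origin at the lower-left of the bounding box.
Vertical leg: 0.65 × 3.2, A = 2.08 in², y = 1.6 in, Ī = 1.77493 in⁴.
Horizontal leg (remainder): 4.35 × 0.65, A = 2.8275 in², y = 0.325 in, Ī = 0.0995516 in⁴.
Centroid: ȳ = ΣA·y / ΣA = 0.865397 in.
Transfer each piece to the horizontal centroidal axis using Ī + A·d² with d = y − 0.865397:
  vertical leg: d = 0.734603 in → contributes +2.89739 in⁴
  horizontal leg (remainder): d = -0.540397 in → contributes +0.925264 in⁴
Total I = 3.82265 in⁴.

I_x ≈ 3.823 in⁴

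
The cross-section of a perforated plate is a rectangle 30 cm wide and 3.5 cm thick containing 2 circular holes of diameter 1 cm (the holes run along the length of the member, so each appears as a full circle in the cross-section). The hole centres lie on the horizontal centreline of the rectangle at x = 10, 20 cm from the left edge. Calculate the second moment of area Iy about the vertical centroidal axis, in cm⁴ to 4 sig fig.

Treat the section as a set of non-overlapping primitives; coordinates are from the bounding-box lower-left.
Plate: 30 × 3.5, A = 105 cm², x = 15 cm, Ī = 7 875 cm⁴.
Hole 1 (subtracted): ⌀1, A = 0.785398 cm², x = 10 cm, Ī = 0.0490874 cm⁴.
Hole 2 (subtracted): ⌀1, A = 0.785398 cm², x = 20 cm, Ī = 0.0490874 cm⁴.
By symmetry the centroid is at mid-width, x̄ = 15 cm.
Transfer each piece to the vertical centroidal axis using Ī + A·d² with d = x − 15:
  plate: d = 0 cm → contributes +7 875 cm⁴
  hole 1: d = -5 cm → contributes −19.684 cm⁴
  hole 2: d = 5 cm → contributes −19.684 cm⁴
Total I = 7835.63 cm⁴.

Iy ≈ 7836 cm⁴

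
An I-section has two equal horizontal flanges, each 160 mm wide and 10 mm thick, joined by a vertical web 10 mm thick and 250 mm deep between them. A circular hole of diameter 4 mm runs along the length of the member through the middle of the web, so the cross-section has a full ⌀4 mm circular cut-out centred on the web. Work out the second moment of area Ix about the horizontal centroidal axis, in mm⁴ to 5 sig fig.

Treat the section as a set of non-overlapping primitives; coordinates are from the bounding-box lower-left.
Bottom flange: 160 × 10, A = 1 600 mm², y = 5 mm, Ī = 13333.33 mm⁴.
Web: 10 × 250, A = 2 500 mm², y = 135 mm, Ī = 13 020 833 mm⁴.
Top flange: 160 × 10, A = 1 600 mm², y = 265 mm, Ī = 13333.33 mm⁴.
Hole (subtracted): ⌀4, A = 12.56637 mm², y = 135 mm, Ī = 12.56637 mm⁴.
By symmetry the centroid is at mid-height, ȳ = 135 mm.
Transfer each piece to the horizontal centroidal axis using Ī + A·d² with d = y − 135:
  bottom flange: d = -130 mm → contributes +27 053 333 mm⁴
  web: d = 0 mm → contributes +13 020 833 mm⁴
  top flange: d = 130 mm → contributes +27 053 333 mm⁴
  hole: d = 0 mm → contributes −12.56637 mm⁴
Total I = 67 127 487 mm⁴.

Ix ≈ 6.7127 × 10⁷ mm⁴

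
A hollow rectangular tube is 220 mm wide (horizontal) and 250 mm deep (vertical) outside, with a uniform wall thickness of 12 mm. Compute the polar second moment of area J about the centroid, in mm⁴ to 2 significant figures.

Decompose the section into non-overlapping parts with the origin at the bottom-left of its bounding rectangle.
Outer rectangle: 220 × 250, A = 55 000 mm², y = 125 mm, Ī = 286 458 333 mm⁴.
Inner void (subtracted): 196 × 226, A = 44 296 mm², y = 125 mm, Ī = 188 538 541 mm⁴.
By symmetry the centroid is at mid-height, ȳ = 125 mm.
All pieces are centred on the centroidal x-axis, so I = ΣĪ (holes subtracted) = 97 919 792 mm⁴.
Repeating about the centroidal y-axis gives I_y = 80 027 072 mm⁴.
Polar second moment: J = I_x + I_y = 177 946 864 mm⁴.

J ≈ 1.8 × 10⁸ mm⁴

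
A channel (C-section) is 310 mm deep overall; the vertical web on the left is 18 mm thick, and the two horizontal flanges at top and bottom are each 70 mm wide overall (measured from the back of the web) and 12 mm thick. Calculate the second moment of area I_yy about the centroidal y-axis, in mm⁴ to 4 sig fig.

Treat the section as a set of non-overlapping primitives; coordinates are from the bounding-box lower-left.
Web: 18 × 310, A = 5 580 mm², x = 9 mm, Ī = 150 660 mm⁴.
Top flange (beyond web): 52 × 12, A = 624 mm², x = 44 mm, Ī = 140 608 mm⁴.
Bottom flange (beyond web): 52 × 12, A = 624 mm², x = 44 mm, Ī = 140 608 mm⁴.
Centroid: x̄ = ΣA·x / ΣA = 15.3972 mm.
Transfer each piece to the centroidal y-axis using Ī + A·d² with d = x − 15.3972:
  web: d = -6.39719 mm → contributes +379 016 mm⁴
  top flange (beyond web): d = 28.6028 mm → contributes +651 115 mm⁴
  bottom flange (beyond web): d = 28.6028 mm → contributes +651 115 mm⁴
Total I = 1 681 247 mm⁴.

I_yy ≈ 1.681 × 10⁶ mm⁴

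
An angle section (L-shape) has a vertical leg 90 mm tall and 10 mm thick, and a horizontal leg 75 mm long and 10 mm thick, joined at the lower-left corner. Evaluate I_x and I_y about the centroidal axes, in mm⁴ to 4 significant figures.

Break the section into simple shapes (no overlaps), measuring from the bottom-left corner of the bounding box.
Vertical leg: 10 × 90, A = 900 mm², y = 45 mm, Ī = 607 500 mm⁴.
Horizontal leg (remainder): 65 × 10, A = 650 mm², y = 5 mm, Ī = 5416.67 mm⁴.
Centroid: ȳ = ΣA·y / ΣA = 28.2258 mm.
Transfer each piece to the centroidal x-axis using Ī + A·d² with d = y − 28.2258:
  vertical leg: d = 16.7742 mm → contributes +860 736 mm⁴
  horizontal leg (remainder): d = -23.2258 mm → contributes +356 051 mm⁴
Total I = 1 216 788 mm⁴.
For the y-axis: x̄ = 20.7258 mm.
Repeating about the centroidal y-axis gives I_y = 767 100 mm⁴.

I_x ≈ 1.217 × 10⁶ mm⁴, I_y ≈ 7.671 × 10⁵ mm⁴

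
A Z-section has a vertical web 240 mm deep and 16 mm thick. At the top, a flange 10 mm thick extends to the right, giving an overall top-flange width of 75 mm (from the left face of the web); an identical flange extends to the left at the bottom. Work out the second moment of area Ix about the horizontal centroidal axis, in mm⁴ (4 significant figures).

Ix ≈ 3.405 × 10⁷ mm⁴

Decompose the section into non-overlapping parts with the origin at the bottom-left of its bounding rectangle.
Web: 16 × 240, A = 3 840 mm², y = 120 mm, Ī = 18 432 000 mm⁴.
Top flange (beyond web): 59 × 10, A = 590 mm², y = 235 mm, Ī = 4916.67 mm⁴.
Bottom flange (beyond web): 59 × 10, A = 590 mm², y = 5 mm, Ī = 4916.67 mm⁴.
Centroid: ȳ = ΣA·y / ΣA = 120 mm.
Transfer each piece to the horizontal centroidal axis using Ī + A·d² with d = y − 120:
  web: d = 0 mm → contributes +18 432 000 mm⁴
  top flange (beyond web): d = 115 mm → contributes +7 807 667 mm⁴
  bottom flange (beyond web): d = -115 mm → contributes +7 807 667 mm⁴
Total I = 34 047 333 mm⁴.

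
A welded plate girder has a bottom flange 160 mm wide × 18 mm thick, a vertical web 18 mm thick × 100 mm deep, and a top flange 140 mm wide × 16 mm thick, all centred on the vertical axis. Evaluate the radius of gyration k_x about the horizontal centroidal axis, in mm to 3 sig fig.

k_x ≈ 52.3 mm

Decompose the section into non-overlapping parts with the origin at the bottom-left of its bounding rectangle.
Bottom plate: 160 × 18, A = 2 880 mm², y = 9 mm, Ī = 77 760 mm⁴.
Web plate: 18 × 100, A = 1 800 mm², y = 68 mm, Ī = 1 500 000 mm⁴.
Top plate: 140 × 16, A = 2 240 mm², y = 126 mm, Ī = 47 787 mm⁴.
Centroid: ȳ = ΣA·y / ΣA = 62.22 mm.
Transfer each piece to the horizontal centroidal axis using Ī + A·d² with d = y − 62.22:
  bottom plate: d = -53.22 mm → contributes +8 234 875 mm⁴
  web plate: d = 5.7803 mm → contributes +1 560 142 mm⁴
  top plate: d = 63.78 mm → contributes +9 159 956 mm⁴
Total I = 18 954 973 mm⁴.
Radius of gyration: k = √(I/A) = √(18 954 973 / 6 920) = 52.337 mm.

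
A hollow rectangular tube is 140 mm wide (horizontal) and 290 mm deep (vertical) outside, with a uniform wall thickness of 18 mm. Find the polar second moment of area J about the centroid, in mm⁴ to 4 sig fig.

J ≈ 1.850 × 10⁸ mm⁴

Split into non-overlapping primitives; take the origin at the lower-left of the bounding box.
Outer rectangle: 140 × 290, A = 40 600 mm², y = 145 mm, Ī = 284 538 333 mm⁴.
Inner void (subtracted): 104 × 254, A = 26 416 mm², y = 145 mm, Ī = 142 021 221 mm⁴.
By symmetry the centroid is at mid-height, ȳ = 145 mm.
All pieces are centred on the centroidal x-axis, so I = ΣĪ (holes subtracted) = 142 517 112 mm⁴.
Repeating about the centroidal y-axis gives I_y = 42 503 712 mm⁴.
Polar second moment: J = I_x + I_y = 185 020 824 mm⁴.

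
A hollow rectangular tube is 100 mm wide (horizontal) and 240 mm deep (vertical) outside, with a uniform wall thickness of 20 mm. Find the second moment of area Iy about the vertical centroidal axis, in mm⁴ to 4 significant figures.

Iy ≈ 1.640 × 10⁷ mm⁴

Treat the section as a set of non-overlapping primitives; coordinates are from the bounding-box lower-left.
Outer rectangle: 100 × 240, A = 24 000 mm², x = 50 mm, Ī = 20 000 000 mm⁴.
Inner void (subtracted): 60 × 200, A = 12 000 mm², x = 50 mm, Ī = 3 600 000 mm⁴.
By symmetry the centroid is at mid-width, x̄ = 50 mm.
All pieces are centred on the vertical centroidal axis, so I = ΣĪ (holes subtracted) = 16 400 000 mm⁴.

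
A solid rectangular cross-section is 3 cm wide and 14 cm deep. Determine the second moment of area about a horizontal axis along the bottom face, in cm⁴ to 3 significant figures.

The section: 3 × 14, A = 42 cm², y = 7 cm, Ī = 686 cm⁴.
Transfer it to the base of the section using Ī + A·d² with d = y − 0:
  the section: d = 7 cm → contributes +2 744 cm⁴
Total I = 2 744 cm⁴.

I_base ≈ 2740 cm⁴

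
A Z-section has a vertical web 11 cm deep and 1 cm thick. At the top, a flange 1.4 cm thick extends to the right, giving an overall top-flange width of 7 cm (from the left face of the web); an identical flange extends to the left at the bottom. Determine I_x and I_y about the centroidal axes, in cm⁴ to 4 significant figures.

I_x ≈ 500.7 cm⁴, I_y ≈ 257.1 cm⁴

Split into non-overlapping primitives; take the origin at the lower-left of the bounding box.
Web: 1 × 11, A = 11 cm², y = 5.5 cm, Ī = 110.917 cm⁴.
Top flange (beyond web): 6 × 1.4, A = 8.4 cm², y = 10.3 cm, Ī = 1.372 cm⁴.
Bottom flange (beyond web): 6 × 1.4, A = 8.4 cm², y = 0.7 cm, Ī = 1.372 cm⁴.
Centroid: ȳ = ΣA·y / ΣA = 5.5 cm.
Transfer each piece to the centroidal x-axis using Ī + A·d² with d = y − 5.5:
  web: d = 0 cm → contributes +110.917 cm⁴
  top flange (beyond web): d = 4.8 cm → contributes +194.908 cm⁴
  bottom flange (beyond web): d = -4.8 cm → contributes +194.908 cm⁴
Total I = 500.733 cm⁴.
For the y-axis: x̄ = 6.5 cm.
Repeating about the centroidal y-axis gives I_y = 257.117 cm⁴.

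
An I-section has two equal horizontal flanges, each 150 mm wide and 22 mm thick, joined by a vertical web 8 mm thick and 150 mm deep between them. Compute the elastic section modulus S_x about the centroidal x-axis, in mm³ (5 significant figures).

Treat the section as a set of non-overlapping primitives; coordinates are from the bounding-box lower-left.
Bottom flange: 150 × 22, A = 3 300 mm², y = 11 mm, Ī = 133 100 mm⁴.
Web: 8 × 150, A = 1 200 mm², y = 97 mm, Ī = 2 250 000 mm⁴.
Top flange: 150 × 22, A = 3 300 mm², y = 183 mm, Ī = 133 100 mm⁴.
By symmetry the centroid is at mid-height, ȳ = 97 mm.
Transfer each piece to the centroidal x-axis using Ī + A·d² with d = y − 97:
  bottom flange: d = -86 mm → contributes +24 539 900 mm⁴
  web: d = 0 mm → contributes +2 250 000 mm⁴
  top flange: d = 86 mm → contributes +24 539 900 mm⁴
Total I = 51 329 800 mm⁴.
Extreme fibre distance c = 97 mm; S = I/c = 529173.2 mm³.

S_x ≈ 5.2917 × 10⁵ mm³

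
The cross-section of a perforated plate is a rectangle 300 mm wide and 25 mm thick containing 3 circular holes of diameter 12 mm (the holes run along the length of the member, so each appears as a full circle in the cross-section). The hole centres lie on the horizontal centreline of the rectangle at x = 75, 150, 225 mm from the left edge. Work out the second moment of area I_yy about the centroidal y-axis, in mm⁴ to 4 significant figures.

Treat the section as a set of non-overlapping primitives; coordinates are from the bounding-box lower-left.
Plate: 300 × 25, A = 7 500 mm², x = 150 mm, Ī = 56 250 000 mm⁴.
Hole 1 (subtracted): ⌀12, A = 113.097 mm², x = 75 mm, Ī = 1017.88 mm⁴.
Hole 2 (subtracted): ⌀12, A = 113.097 mm², x = 150 mm, Ī = 1017.88 mm⁴.
Hole 3 (subtracted): ⌀12, A = 113.097 mm², x = 225 mm, Ī = 1017.88 mm⁴.
By symmetry the centroid is at mid-width, x̄ = 150 mm.
Transfer each piece to the centroidal y-axis using Ī + A·d² with d = x − 150:
  plate: d = 0 mm → contributes +56 250 000 mm⁴
  hole 1: d = -75 mm → contributes −637 190 mm⁴
  hole 2: d = 0 mm → contributes −1017.88 mm⁴
  hole 3: d = 75 mm → contributes −637 190 mm⁴
Total I = 54 974 601 mm⁴.

I_yy ≈ 5.497 × 10⁷ mm⁴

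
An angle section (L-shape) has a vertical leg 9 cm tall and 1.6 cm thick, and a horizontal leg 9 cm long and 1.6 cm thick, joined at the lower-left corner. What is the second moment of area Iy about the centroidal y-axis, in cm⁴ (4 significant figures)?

Iy ≈ 188.7 cm⁴

Split into non-overlapping primitives; take the origin at the lower-left of the bounding box.
Vertical leg: 1.6 × 9, A = 14.4 cm², x = 0.8 cm, Ī = 3.072 cm⁴.
Horizontal leg (remainder): 7.4 × 1.6, A = 11.84 cm², x = 5.3 cm, Ī = 54.0299 cm⁴.
Centroid: x̄ = ΣA·x / ΣA = 2.83049 cm.
Transfer each piece to the centroidal y-axis using Ī + A·d² with d = x − 2.83049:
  vertical leg: d = -2.03049 cm → contributes +62.4415 cm⁴
  horizontal leg (remainder): d = 2.46951 cm → contributes +126.236 cm⁴
Total I = 188.677 cm⁴.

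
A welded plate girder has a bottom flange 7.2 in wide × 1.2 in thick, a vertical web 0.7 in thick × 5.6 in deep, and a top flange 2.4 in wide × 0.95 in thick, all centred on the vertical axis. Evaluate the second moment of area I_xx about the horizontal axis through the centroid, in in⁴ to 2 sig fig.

I_xx ≈ 100 in⁴

Treat the section as a set of non-overlapping primitives; coordinates are from the bounding-box lower-left.
Bottom plate: 7.2 × 1.2, A = 8.64 in², y = 0.6 in, Ī = 1.037 in⁴.
Web plate: 0.7 × 5.6, A = 3.92 in², y = 4 in, Ī = 10.24 in⁴.
Top plate: 2.4 × 0.95, A = 2.28 in², y = 7.275 in, Ī = 0.1715 in⁴.
Centroid: ȳ = ΣA·y / ΣA = 2.524 in.
Transfer each piece to the horizontal axis through the centroid using Ī + A·d² with d = y − 2.524:
  bottom plate: d = -1.924 in → contributes +33.01 in⁴
  web plate: d = 1.476 in → contributes +18.79 in⁴
  top plate: d = 4.751 in → contributes +51.64 in⁴
Total I = 103.4 in⁴.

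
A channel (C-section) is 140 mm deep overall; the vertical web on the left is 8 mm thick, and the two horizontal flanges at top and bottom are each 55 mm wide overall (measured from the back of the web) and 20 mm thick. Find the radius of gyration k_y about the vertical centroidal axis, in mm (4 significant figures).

k_y ≈ 17.15 mm

Treat the section as a set of non-overlapping primitives; coordinates are from the bounding-box lower-left.
Web: 8 × 140, A = 1 120 mm², x = 4 mm, Ī = 5973.33 mm⁴.
Top flange (beyond web): 47 × 20, A = 940 mm², x = 31.5 mm, Ī = 173 038 mm⁴.
Bottom flange (beyond web): 47 × 20, A = 940 mm², x = 31.5 mm, Ī = 173 038 mm⁴.
Centroid: x̄ = ΣA·x / ΣA = 21.2333 mm.
Transfer each piece to the vertical centroidal axis using Ī + A·d² with d = x − 21.2333:
  web: d = -17.2333 mm → contributes +338 600 mm⁴
  top flange (beyond web): d = 10.2667 mm → contributes +272 119 mm⁴
  bottom flange (beyond web): d = 10.2667 mm → contributes +272 119 mm⁴
Total I = 882 837 mm⁴.
Radius of gyration: k = √(I/A) = √(882 837 / 3 000) = 17.1546 mm.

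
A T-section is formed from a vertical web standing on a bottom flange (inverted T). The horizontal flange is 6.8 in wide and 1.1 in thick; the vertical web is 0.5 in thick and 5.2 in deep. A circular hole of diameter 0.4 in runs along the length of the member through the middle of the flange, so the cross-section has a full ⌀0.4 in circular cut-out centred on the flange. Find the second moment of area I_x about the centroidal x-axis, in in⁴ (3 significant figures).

Split into non-overlapping primitives; take the origin at the lower-left of the bounding box.
Flange: 6.8 × 1.1, A = 7.48 in², y = 0.55 in, Ī = 0.75423 in⁴.
Web: 0.5 × 5.2, A = 2.6 in², y = 3.7 in, Ī = 5.8587 in⁴.
Hole (subtracted): ⌀0.4, A = 0.12566 in², y = 0.55 in, Ī = 0.0012566 in⁴.
Centroid: ȳ = ΣA·y / ΣA = 1.3728 in.
Transfer each piece to the centroidal x-axis using Ī + A·d² with d = y − 1.3728:
  flange: d = -0.82276 in → contributes +5.8177 in⁴
  web: d = 2.3272 in → contributes +19.94 in⁴
  hole: d = -0.82276 in → contributes −0.086322 in⁴
Total I = 25.672 in⁴.

I_x ≈ 25.7 in⁴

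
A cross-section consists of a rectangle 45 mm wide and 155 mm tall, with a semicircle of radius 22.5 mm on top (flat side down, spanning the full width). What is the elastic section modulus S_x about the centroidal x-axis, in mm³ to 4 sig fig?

Split into non-overlapping primitives; take the origin at the lower-left of the bounding box.
Rectangular body: 45 × 155, A = 6 975 mm², y = 77.5 mm, Ī = 13 964 531 mm⁴.
Semicircular cap: semicircle r = 22.5, A = 795.216 mm², y = 164.549 mm, Ī = 28129.5 mm⁴.
Centroid: ȳ = ΣA·y / ΣA = 86.4088 mm.
Transfer each piece to the centroidal x-axis using Ī + A·d² with d = y − 86.4088:
  rectangular body: d = -8.90876 mm → contributes +14 518 109 mm⁴
  semicircular cap: d = 78.1405 mm → contributes +4 883 672 mm⁴
Total I = 19 401 780 mm⁴.
Extreme fibre distance c = 91.0912 mm; S = I/c = 212 993 mm³.

S_x ≈ 2.130 × 10⁵ mm³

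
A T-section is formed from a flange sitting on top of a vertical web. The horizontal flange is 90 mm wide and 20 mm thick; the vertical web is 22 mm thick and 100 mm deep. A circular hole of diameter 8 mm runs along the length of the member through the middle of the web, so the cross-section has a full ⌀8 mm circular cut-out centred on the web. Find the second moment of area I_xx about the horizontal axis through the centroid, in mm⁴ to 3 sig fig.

Split into non-overlapping primitives; take the origin at the lower-left of the bounding box.
Flange: 90 × 20, A = 1 800 mm², y = 110 mm, Ī = 60 000 mm⁴.
Web: 22 × 100, A = 2 200 mm², y = 50 mm, Ī = 1 833 333 mm⁴.
Hole (subtracted): ⌀8, A = 50.265 mm², y = 50 mm, Ī = 201.06 mm⁴.
Centroid: ȳ = ΣA·y / ΣA = 77.344 mm.
Transfer each piece to the horizontal axis through the centroid using Ī + A·d² with d = y − 77.344:
  flange: d = 32.656 mm → contributes +1 979 592 mm⁴
  web: d = -27.344 mm → contributes +3 478 214 mm⁴
  hole: d = -27.344 mm → contributes −37 783 mm⁴
Total I = 5 420 022 mm⁴.

I_xx ≈ 5.42 × 10⁶ mm⁴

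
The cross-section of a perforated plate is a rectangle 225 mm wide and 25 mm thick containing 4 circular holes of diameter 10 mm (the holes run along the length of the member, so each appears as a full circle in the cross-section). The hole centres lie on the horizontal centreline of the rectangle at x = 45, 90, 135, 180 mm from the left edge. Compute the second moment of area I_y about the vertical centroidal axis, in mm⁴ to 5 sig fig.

I_y ≈ 2.2933 × 10⁷ mm⁴

Split into non-overlapping primitives; take the origin at the lower-left of the bounding box.
Plate: 225 × 25, A = 5 625 mm², x = 112.5 mm, Ī = 23 730 469 mm⁴.
Hole 1 (subtracted): ⌀10, A = 78.53982 mm², x = 45 mm, Ī = 490.8739 mm⁴.
Hole 2 (subtracted): ⌀10, A = 78.53982 mm², x = 90 mm, Ī = 490.8739 mm⁴.
Hole 3 (subtracted): ⌀10, A = 78.53982 mm², x = 135 mm, Ī = 490.8739 mm⁴.
Hole 4 (subtracted): ⌀10, A = 78.53982 mm², x = 180 mm, Ī = 490.8739 mm⁴.
By symmetry the centroid is at mid-width, x̄ = 112.5 mm.
Transfer each piece to the vertical centroidal axis using Ī + A·d² with d = x − 112.5:
  plate: d = 0 mm → contributes +23 730 469 mm⁴
  hole 1: d = -67.5 mm → contributes −358337.9 mm⁴
  hole 2: d = -22.5 mm → contributes −40251.66 mm⁴
  hole 3: d = 22.5 mm → contributes −40251.66 mm⁴
  hole 4: d = 67.5 mm → contributes −358337.9 mm⁴
Total I = 22 933 290 mm⁴.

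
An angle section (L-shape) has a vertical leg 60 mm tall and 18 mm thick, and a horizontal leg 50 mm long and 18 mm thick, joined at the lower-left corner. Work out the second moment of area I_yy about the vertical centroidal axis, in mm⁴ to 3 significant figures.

Split into non-overlapping primitives; take the origin at the lower-left of the bounding box.
Vertical leg: 18 × 60, A = 1 080 mm², x = 9 mm, Ī = 29 160 mm⁴.
Horizontal leg (remainder): 32 × 18, A = 576 mm², x = 34 mm, Ī = 49 152 mm⁴.
Centroid: x̄ = ΣA·x / ΣA = 17.696 mm.
Transfer each piece to the vertical centroidal axis using Ī + A·d² with d = x − 17.696:
  vertical leg: d = -8.6957 mm → contributes +110 824 mm⁴
  horizontal leg (remainder): d = 16.304 mm → contributes +202 271 mm⁴
Total I = 313 095 mm⁴.

I_yy ≈ 3.13 × 10⁵ mm⁴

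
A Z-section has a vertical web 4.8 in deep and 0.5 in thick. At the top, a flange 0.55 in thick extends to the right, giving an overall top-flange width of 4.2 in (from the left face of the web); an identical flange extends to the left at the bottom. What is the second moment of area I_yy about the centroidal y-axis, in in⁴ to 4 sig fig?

Break the section into simple shapes (no overlaps), measuring from the bottom-left corner of the bounding box.
Web: 0.5 × 4.8, A = 2.4 in², x = 3.95 in, Ī = 0.05 in⁴.
Top flange (beyond web): 3.7 × 0.55, A = 2.035 in², x = 6.05 in, Ī = 2.3216 in⁴.
Bottom flange (beyond web): 3.7 × 0.55, A = 2.035 in², x = 1.85 in, Ī = 2.3216 in⁴.
Centroid: x̄ = ΣA·x / ΣA = 3.95 in.
Transfer each piece to the centroidal y-axis using Ī + A·d² with d = x − 3.95:
  web: d = 0 in → contributes +0.05 in⁴
  top flange (beyond web): d = 2.1 in → contributes +11.2959 in⁴
  bottom flange (beyond web): d = -2.1 in → contributes +11.2959 in⁴
Total I = 22.6419 in⁴.

I_yy ≈ 22.64 in⁴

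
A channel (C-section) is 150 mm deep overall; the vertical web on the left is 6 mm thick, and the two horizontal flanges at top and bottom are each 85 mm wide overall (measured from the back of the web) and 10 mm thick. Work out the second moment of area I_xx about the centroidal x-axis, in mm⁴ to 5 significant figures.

Treat the section as a set of non-overlapping primitives; coordinates are from the bounding-box lower-left.
Web: 6 × 150, A = 900 mm², y = 75 mm, Ī = 1 687 500 mm⁴.
Top flange (beyond web): 79 × 10, A = 790 mm², y = 145 mm, Ī = 6583.333 mm⁴.
Bottom flange (beyond web): 79 × 10, A = 790 mm², y = 5 mm, Ī = 6583.333 mm⁴.
By symmetry the centroid is at mid-height, ȳ = 75 mm.
Transfer each piece to the centroidal x-axis using Ī + A·d² with d = y − 75:
  web: d = 0 mm → contributes +1 687 500 mm⁴
  top flange (beyond web): d = 70 mm → contributes +3 877 583 mm⁴
  bottom flange (beyond web): d = -70 mm → contributes +3 877 583 mm⁴
Total I = 9 442 667 mm⁴.

I_xx ≈ 9.4427 × 10⁶ mm⁴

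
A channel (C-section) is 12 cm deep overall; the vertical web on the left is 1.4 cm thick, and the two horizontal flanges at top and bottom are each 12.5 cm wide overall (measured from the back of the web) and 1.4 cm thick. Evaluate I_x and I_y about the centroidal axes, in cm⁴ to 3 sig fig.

I_x ≈ 1080 cm⁴, I_y ≈ 748 cm⁴

Decompose the section into non-overlapping parts with the origin at the bottom-left of its bounding rectangle.
Web: 1.4 × 12, A = 16.8 cm², y = 6 cm, Ī = 201.6 cm⁴.
Top flange (beyond web): 11.1 × 1.4, A = 15.54 cm², y = 11.3 cm, Ī = 2.5382 cm⁴.
Bottom flange (beyond web): 11.1 × 1.4, A = 15.54 cm², y = 0.7 cm, Ī = 2.5382 cm⁴.
By symmetry the centroid is at mid-height, ȳ = 6 cm.
Transfer each piece to the centroidal x-axis using Ī + A·d² with d = y − 6:
  web: d = 0 cm → contributes +201.6 cm⁴
  top flange (beyond web): d = 5.3 cm → contributes +439.06 cm⁴
  bottom flange (beyond web): d = -5.3 cm → contributes +439.06 cm⁴
Total I = 1079.7 cm⁴.
For the y-axis: x̄ = 4.757 cm.
Repeating about the centroidal y-axis gives I_y = 747.84 cm⁴.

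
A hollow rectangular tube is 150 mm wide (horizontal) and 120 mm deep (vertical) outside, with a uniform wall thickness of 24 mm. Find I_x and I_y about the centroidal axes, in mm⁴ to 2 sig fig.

I_x ≈ 1.8 × 10⁷ mm⁴, I_y ≈ 2.7 × 10⁷ mm⁴

Split into non-overlapping primitives; take the origin at the lower-left of the bounding box.
Outer rectangle: 150 × 120, A = 18 000 mm², y = 60 mm, Ī = 21 600 000 mm⁴.
Inner void (subtracted): 102 × 72, A = 7 344 mm², y = 60 mm, Ī = 3 172 608 mm⁴.
By symmetry the centroid is at mid-height, ȳ = 60 mm.
All pieces are centred on the centroidal x-axis, so I = ΣĪ (holes subtracted) = 18 427 392 mm⁴.
Repeating about the centroidal y-axis gives I_y = 27 382 752 mm⁴.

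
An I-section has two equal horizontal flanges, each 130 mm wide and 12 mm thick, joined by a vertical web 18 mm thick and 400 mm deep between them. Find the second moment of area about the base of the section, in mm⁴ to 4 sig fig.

Split into non-overlapping primitives; take the origin at the lower-left of the bounding box.
Bottom flange: 130 × 12, A = 1 560 mm², y = 6 mm, Ī = 18 720 mm⁴.
Web: 18 × 400, A = 7 200 mm², y = 212 mm, Ī = 96 000 000 mm⁴.
Top flange: 130 × 12, A = 1 560 mm², y = 418 mm, Ī = 18 720 mm⁴.
Transfer each piece to the bottom edge using Ī + A·d² with d = y − 0:
  bottom flange: d = 6 mm → contributes +74 880 mm⁴
  web: d = 212 mm → contributes +419 596 800 mm⁴
  top flange: d = 418 mm → contributes +272 588 160 mm⁴
Total I = 692 259 840 mm⁴.

I_base ≈ 6.923 × 10⁸ mm⁴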